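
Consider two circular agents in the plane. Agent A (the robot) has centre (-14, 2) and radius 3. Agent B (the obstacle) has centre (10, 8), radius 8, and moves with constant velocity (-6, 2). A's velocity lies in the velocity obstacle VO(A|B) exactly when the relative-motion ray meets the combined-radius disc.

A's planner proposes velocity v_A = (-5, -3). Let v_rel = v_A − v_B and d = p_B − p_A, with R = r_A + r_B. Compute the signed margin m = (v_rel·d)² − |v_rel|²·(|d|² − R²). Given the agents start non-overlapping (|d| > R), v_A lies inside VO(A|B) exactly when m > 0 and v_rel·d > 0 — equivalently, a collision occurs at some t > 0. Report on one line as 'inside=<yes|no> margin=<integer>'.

d = (24, 6),  |d|² = 612;  R = 3+8 = 11,  c = 612−11² = 491
v_rel = (1, -5),  |v_rel|² = 26;  v_rel·d = (1)·(24) + (-5)·(6) = -6
26·t² + 12·t + 491 = 0  ⇒  m = (-6)² − 26·491 = -12730
m = -12730 < 0,  v_rel·d = -6 < 0  ⇒  outside

inside=no margin=-12730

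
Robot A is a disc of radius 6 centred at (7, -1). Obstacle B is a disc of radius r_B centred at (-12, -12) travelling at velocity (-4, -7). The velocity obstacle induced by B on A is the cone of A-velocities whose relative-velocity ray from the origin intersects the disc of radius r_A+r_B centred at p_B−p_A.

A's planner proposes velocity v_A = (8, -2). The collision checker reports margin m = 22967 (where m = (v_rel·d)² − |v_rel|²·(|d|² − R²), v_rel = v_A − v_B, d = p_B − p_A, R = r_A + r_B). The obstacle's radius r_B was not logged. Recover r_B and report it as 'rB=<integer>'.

m = 22967
d = (-19, -11);  v_rel = (12, 5),  |v_rel|² = 169
v_rel×d = (12)·(-11) − (5)·(-19) = -37
since m = R²·169 − (-37)²:  R² = (1369 + 22967) / 169 = 144
R = √144 = 12  ⇒  r_B = 12 − 6 = 6

rB=6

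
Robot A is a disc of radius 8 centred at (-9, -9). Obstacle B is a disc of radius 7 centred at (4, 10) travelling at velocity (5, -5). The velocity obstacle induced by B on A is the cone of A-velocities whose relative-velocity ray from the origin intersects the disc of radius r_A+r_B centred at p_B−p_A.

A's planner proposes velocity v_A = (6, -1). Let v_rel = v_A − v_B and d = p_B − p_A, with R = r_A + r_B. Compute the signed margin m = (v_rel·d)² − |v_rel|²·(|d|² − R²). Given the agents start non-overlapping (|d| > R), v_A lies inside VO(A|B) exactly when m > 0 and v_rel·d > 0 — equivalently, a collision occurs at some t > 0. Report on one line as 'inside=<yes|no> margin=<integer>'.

d = (13, 19),  |d|² = 530;  R = 8+7 = 15,  c = 530−15² = 305
v_rel = (1, 4),  |v_rel|² = 17;  v_rel·d = (1)·(13) + (4)·(19) = 89
17·t² − 178·t + 305 = 0  ⇒  m = 89² − 17·305 = 2736
m = 2736 > 0,  v_rel·d = 89 > 0  ⇒  inside

inside=yes margin=2736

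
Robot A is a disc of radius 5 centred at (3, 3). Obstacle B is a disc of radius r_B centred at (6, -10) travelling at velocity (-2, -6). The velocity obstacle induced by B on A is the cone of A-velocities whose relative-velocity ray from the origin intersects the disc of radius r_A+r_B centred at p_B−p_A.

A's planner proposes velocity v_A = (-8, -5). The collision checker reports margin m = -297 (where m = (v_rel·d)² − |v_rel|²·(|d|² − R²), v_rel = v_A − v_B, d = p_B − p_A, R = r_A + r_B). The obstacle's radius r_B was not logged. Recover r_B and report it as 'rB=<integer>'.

m = -297
d = (3, -13);  v_rel = (-6, 1),  |v_rel|² = 37
v_rel×d = (-6)·(-13) − (1)·(3) = 75
since m = R²·37 − 75²:  R² = (5625 + -297) / 37 = 144
R = √144 = 12  ⇒  r_B = 12 − 5 = 7

rB=7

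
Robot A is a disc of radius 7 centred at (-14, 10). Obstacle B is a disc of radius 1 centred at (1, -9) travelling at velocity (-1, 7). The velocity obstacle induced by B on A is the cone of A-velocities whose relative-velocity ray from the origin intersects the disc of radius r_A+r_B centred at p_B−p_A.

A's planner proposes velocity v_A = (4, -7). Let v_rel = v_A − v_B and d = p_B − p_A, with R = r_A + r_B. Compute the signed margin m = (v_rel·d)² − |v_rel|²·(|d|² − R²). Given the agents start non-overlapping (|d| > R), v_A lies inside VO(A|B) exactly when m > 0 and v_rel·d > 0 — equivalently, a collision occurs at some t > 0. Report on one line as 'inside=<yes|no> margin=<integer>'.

d = (15, -19),  |d|² = 586;  R = 7+1 = 8,  c = 586−8² = 522
v_rel = (5, -14),  |v_rel|² = 221;  v_rel·d = (5)·(15) + (-14)·(-19) = 341
221·t² − 682·t + 522 = 0  ⇒  m = 341² − 221·522 = 919
m = 919 > 0,  v_rel·d = 341 > 0  ⇒  inside

inside=yes margin=919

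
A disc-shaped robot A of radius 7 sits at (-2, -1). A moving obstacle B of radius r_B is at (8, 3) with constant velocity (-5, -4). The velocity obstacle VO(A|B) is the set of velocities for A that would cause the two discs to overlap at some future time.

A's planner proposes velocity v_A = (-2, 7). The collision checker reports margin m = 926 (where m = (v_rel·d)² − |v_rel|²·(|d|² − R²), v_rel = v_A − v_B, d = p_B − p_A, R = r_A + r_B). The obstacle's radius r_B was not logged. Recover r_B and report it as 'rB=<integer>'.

m = 926
d = (10, 4);  v_rel = (3, 11),  |v_rel|² = 130
v_rel×d = (3)·(4) − (11)·(10) = -98
since m = R²·130 − (-98)²:  R² = (9604 + 926) / 130 = 81
R = √81 = 9  ⇒  r_B = 9 − 7 = 2

rB=2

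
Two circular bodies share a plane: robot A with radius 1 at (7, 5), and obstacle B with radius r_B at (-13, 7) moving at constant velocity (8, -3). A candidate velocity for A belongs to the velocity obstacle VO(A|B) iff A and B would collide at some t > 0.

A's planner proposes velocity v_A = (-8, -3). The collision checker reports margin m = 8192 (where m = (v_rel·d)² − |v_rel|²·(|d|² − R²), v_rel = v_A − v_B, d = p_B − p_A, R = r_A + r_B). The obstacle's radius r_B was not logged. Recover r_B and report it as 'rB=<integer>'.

m = 8192
d = (-20, 2);  v_rel = (-16, 0),  |v_rel|² = 256
v_rel×d = (-16)·(2) − (0)·(-20) = -32
since m = R²·256 − (-32)²:  R² = (1024 + 8192) / 256 = 36
R = √36 = 6  ⇒  r_B = 6 − 1 = 5

rB=5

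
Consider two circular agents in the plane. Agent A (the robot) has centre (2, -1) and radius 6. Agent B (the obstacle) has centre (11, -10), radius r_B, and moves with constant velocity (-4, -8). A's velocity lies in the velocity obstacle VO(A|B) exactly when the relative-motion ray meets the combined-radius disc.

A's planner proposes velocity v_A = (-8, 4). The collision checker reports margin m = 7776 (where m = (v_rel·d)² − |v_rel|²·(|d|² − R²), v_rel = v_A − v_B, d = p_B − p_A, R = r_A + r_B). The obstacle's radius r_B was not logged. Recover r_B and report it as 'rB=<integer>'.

m = 7776
d = (9, -9);  v_rel = (-4, 12),  |v_rel|² = 160
v_rel×d = (-4)·(-9) − (12)·(9) = -72
since m = R²·160 − (-72)²:  R² = (5184 + 7776) / 160 = 81
R = √81 = 9  ⇒  r_B = 9 − 6 = 3

rB=3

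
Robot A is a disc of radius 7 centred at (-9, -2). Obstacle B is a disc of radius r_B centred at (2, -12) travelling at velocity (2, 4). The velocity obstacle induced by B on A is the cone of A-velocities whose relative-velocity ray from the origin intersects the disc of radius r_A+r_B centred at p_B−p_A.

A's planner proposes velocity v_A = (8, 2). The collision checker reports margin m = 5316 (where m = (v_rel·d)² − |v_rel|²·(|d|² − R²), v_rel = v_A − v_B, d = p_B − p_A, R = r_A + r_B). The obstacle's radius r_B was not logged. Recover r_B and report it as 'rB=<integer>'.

m = 5316
d = (11, -10);  v_rel = (6, -2),  |v_rel|² = 40
v_rel×d = (6)·(-10) − (-2)·(11) = -38
since m = R²·40 − (-38)²:  R² = (1444 + 5316) / 40 = 169
R = √169 = 13  ⇒  r_B = 13 − 7 = 6

rB=6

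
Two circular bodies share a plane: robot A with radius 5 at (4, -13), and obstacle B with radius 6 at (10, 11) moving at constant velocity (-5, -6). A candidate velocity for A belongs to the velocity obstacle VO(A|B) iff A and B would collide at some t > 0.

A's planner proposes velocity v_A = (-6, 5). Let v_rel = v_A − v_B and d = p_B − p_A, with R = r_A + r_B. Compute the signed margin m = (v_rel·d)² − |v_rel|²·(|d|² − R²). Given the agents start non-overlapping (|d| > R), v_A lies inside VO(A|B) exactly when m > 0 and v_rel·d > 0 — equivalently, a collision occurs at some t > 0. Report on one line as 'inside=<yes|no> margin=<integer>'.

d = (6, 24),  |d|² = 612;  R = 5+6 = 11,  c = 612−11² = 491
v_rel = (-1, 11),  |v_rel|² = 122;  v_rel·d = (-1)·(6) + (11)·(24) = 258
122·t² − 516·t + 491 = 0  ⇒  m = 258² − 122·491 = 6662
m = 6662 > 0,  v_rel·d = 258 > 0  ⇒  inside

inside=yes margin=6662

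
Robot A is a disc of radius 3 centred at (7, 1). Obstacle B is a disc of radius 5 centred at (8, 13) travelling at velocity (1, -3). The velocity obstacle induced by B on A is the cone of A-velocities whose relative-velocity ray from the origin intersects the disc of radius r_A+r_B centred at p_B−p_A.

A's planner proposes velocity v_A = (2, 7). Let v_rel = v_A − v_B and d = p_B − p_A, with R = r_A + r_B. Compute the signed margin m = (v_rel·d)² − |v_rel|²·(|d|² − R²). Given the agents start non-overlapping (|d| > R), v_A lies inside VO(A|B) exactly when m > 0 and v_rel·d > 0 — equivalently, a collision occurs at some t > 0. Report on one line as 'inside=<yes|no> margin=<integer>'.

d = (1, 12),  |d|² = 145;  R = 3+5 = 8,  c = 145−8² = 81
v_rel = (1, 10),  |v_rel|² = 101;  v_rel·d = (1)·(1) + (10)·(12) = 121
101·t² − 242·t + 81 = 0  ⇒  m = 121² − 101·81 = 6460
m = 6460 > 0,  v_rel·d = 121 > 0  ⇒  inside

inside=yes margin=6460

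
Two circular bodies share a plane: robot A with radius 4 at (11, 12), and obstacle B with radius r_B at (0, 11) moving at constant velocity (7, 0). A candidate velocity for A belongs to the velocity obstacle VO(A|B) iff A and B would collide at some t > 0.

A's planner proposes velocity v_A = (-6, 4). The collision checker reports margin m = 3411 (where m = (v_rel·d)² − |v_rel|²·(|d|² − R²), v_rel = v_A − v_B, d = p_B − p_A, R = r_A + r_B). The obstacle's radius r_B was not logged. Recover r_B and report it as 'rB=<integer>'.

m = 3411
d = (-11, -1);  v_rel = (-13, 4),  |v_rel|² = 185
v_rel×d = (-13)·(-1) − (4)·(-11) = 57
since m = R²·185 − 57²:  R² = (3249 + 3411) / 185 = 36
R = √36 = 6  ⇒  r_B = 6 − 4 = 2

rB=2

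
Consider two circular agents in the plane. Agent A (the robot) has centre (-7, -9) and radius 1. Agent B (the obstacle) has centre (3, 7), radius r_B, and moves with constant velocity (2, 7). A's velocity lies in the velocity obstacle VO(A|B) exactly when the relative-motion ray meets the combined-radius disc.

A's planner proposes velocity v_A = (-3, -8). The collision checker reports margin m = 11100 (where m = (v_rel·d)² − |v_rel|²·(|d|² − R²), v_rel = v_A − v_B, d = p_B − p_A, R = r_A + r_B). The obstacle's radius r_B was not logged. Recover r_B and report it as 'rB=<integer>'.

m = 11100
d = (10, 16);  v_rel = (-5, -15),  |v_rel|² = 250
v_rel×d = (-5)·(16) − (-15)·(10) = 70
since m = R²·250 − 70²:  R² = (4900 + 11100) / 250 = 64
R = √64 = 8  ⇒  r_B = 8 − 1 = 7

rB=7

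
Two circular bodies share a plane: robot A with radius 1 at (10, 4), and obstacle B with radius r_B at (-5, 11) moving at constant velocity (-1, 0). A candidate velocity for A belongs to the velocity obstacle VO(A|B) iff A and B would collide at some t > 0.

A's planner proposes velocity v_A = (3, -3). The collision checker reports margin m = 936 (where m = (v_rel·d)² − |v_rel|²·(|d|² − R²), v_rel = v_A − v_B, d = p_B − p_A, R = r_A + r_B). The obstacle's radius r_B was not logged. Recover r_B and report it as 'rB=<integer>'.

m = 936
d = (-15, 7);  v_rel = (4, -3),  |v_rel|² = 25
v_rel×d = (4)·(7) − (-3)·(-15) = -17
since m = R²·25 − (-17)²:  R² = (289 + 936) / 25 = 49
R = √49 = 7  ⇒  r_B = 7 − 1 = 6

rB=6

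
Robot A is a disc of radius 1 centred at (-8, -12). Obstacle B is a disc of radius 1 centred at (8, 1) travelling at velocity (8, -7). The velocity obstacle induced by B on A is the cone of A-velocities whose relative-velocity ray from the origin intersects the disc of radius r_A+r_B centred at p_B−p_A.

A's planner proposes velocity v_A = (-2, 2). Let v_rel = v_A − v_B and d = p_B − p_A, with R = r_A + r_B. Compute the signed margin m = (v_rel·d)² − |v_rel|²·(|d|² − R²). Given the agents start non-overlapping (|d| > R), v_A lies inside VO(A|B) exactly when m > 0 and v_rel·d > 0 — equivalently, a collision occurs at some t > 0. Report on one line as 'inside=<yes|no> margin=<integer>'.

d = (16, 13),  |d|² = 425;  R = 1+1 = 2,  c = 425−2² = 421
v_rel = (-10, 9),  |v_rel|² = 181;  v_rel·d = (-10)·(16) + (9)·(13) = -43
181·t² + 86·t + 421 = 0  ⇒  m = (-43)² − 181·421 = -74352
m = -74352 < 0,  v_rel·d = -43 < 0  ⇒  outside

inside=no margin=-74352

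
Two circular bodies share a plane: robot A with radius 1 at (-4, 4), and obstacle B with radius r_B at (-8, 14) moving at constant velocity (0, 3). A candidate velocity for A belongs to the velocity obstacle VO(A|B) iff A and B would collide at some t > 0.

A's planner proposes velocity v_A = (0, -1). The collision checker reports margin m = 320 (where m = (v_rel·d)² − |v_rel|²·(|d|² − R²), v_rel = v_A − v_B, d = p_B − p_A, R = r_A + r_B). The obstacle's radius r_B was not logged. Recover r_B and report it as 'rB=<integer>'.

m = 320
d = (-4, 10);  v_rel = (0, -4),  |v_rel|² = 16
v_rel×d = (0)·(10) − (-4)·(-4) = -16
since m = R²·16 − (-16)²:  R² = (256 + 320) / 16 = 36
R = √36 = 6  ⇒  r_B = 6 − 1 = 5

rB=5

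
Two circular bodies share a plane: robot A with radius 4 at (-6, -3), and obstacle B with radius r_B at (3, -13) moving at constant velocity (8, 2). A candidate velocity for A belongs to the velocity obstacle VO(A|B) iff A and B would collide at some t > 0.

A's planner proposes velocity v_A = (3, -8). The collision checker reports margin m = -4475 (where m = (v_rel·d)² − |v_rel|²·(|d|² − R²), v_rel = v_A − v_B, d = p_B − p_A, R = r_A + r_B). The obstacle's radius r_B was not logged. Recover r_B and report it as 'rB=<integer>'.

m = -4475
d = (9, -10);  v_rel = (-5, -10),  |v_rel|² = 125
v_rel×d = (-5)·(-10) − (-10)·(9) = 140
since m = R²·125 − 140²:  R² = (19600 + -4475) / 125 = 121
R = √121 = 11  ⇒  r_B = 11 − 4 = 7

rB=7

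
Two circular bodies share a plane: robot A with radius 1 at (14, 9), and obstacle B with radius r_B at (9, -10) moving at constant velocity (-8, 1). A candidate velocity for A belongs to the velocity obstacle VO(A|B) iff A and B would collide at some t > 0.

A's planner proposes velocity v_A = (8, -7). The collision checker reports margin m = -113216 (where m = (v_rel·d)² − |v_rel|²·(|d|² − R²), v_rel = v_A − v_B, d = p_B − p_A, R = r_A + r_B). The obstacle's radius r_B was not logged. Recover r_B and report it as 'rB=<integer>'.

m = -113216
d = (-5, -19);  v_rel = (16, -8),  |v_rel|² = 320
v_rel×d = (16)·(-19) − (-8)·(-5) = -344
since m = R²·320 − (-344)²:  R² = (118336 + -113216) / 320 = 16
R = √16 = 4  ⇒  r_B = 4 − 1 = 3

rB=3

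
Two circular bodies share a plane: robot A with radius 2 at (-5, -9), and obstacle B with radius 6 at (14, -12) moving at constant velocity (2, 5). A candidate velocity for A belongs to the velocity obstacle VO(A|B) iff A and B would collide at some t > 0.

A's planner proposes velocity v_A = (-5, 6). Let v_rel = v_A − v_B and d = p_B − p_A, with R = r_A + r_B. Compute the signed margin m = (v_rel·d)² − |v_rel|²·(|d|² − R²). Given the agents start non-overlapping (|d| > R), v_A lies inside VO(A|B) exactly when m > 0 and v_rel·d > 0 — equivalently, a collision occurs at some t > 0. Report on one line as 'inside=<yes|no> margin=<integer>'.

d = (19, -3),  |d|² = 370;  R = 2+6 = 8,  c = 370−8² = 306
v_rel = (-7, 1),  |v_rel|² = 50;  v_rel·d = (-7)·(19) + (1)·(-3) = -136
50·t² + 272·t + 306 = 0  ⇒  m = (-136)² − 50·306 = 3196
m = 3196 > 0,  v_rel·d = -136 < 0  ⇒  outside

inside=no margin=3196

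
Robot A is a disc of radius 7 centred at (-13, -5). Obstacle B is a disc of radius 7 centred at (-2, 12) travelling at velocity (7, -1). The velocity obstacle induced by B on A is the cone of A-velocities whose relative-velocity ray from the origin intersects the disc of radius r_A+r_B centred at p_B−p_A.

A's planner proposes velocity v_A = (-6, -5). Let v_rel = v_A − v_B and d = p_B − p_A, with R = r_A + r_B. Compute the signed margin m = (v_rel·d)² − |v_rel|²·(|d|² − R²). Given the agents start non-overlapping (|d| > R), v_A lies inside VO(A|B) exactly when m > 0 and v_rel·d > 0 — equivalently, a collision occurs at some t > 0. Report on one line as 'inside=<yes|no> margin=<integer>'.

d = (11, 17),  |d|² = 410;  R = 7+7 = 14,  c = 410−14² = 214
v_rel = (-13, -4),  |v_rel|² = 185;  v_rel·d = (-13)·(11) + (-4)·(17) = -211
185·t² + 422·t + 214 = 0  ⇒  m = (-211)² − 185·214 = 4931
m = 4931 > 0,  v_rel·d = -211 < 0  ⇒  outside

inside=no margin=4931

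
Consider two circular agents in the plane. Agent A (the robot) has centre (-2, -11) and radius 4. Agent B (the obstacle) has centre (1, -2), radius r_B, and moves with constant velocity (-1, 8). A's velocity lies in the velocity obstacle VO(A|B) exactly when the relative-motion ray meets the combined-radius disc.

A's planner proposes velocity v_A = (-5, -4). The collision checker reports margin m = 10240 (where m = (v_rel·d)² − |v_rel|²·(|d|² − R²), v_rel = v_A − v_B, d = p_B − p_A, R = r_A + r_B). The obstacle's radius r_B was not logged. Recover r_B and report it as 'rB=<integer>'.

m = 10240
d = (3, 9);  v_rel = (-4, -12),  |v_rel|² = 160
v_rel×d = (-4)·(9) − (-12)·(3) = 0
since m = R²·160 − 0²:  R² = (0 + 10240) / 160 = 64
R = √64 = 8  ⇒  r_B = 8 − 4 = 4

rB=4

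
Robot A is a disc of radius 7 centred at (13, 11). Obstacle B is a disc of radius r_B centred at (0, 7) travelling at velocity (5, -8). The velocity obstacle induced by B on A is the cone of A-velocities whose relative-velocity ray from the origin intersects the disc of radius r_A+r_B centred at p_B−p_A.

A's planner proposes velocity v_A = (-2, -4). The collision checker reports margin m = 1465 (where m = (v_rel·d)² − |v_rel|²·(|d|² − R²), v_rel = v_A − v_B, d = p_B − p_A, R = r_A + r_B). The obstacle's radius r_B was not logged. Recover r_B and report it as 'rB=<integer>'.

m = 1465
d = (-13, -4);  v_rel = (-7, 4),  |v_rel|² = 65
v_rel×d = (-7)·(-4) − (4)·(-13) = 80
since m = R²·65 − 80²:  R² = (6400 + 1465) / 65 = 121
R = √121 = 11  ⇒  r_B = 11 − 7 = 4

rB=4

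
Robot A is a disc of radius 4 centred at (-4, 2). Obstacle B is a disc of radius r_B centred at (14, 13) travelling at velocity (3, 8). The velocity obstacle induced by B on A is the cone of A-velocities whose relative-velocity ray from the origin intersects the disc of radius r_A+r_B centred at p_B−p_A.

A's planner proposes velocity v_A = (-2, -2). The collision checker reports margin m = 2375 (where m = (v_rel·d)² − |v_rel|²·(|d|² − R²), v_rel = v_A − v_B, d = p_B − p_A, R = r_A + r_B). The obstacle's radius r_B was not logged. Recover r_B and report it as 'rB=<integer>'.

m = 2375
d = (18, 11);  v_rel = (-5, -10),  |v_rel|² = 125
v_rel×d = (-5)·(11) − (-10)·(18) = 125
since m = R²·125 − 125²:  R² = (15625 + 2375) / 125 = 144
R = √144 = 12  ⇒  r_B = 12 − 4 = 8

rB=8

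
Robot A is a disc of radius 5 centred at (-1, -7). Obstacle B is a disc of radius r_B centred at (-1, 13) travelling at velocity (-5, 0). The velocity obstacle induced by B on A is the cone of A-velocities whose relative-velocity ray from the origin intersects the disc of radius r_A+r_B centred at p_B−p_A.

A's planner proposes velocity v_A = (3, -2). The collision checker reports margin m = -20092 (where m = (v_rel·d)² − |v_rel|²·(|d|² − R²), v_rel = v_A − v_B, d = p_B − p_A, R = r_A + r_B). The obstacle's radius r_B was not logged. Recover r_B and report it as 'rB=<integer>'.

m = -20092
d = (0, 20);  v_rel = (8, -2),  |v_rel|² = 68
v_rel×d = (8)·(20) − (-2)·(0) = 160
since m = R²·68 − 160²:  R² = (25600 + -20092) / 68 = 81
R = √81 = 9  ⇒  r_B = 9 − 5 = 4

rB=4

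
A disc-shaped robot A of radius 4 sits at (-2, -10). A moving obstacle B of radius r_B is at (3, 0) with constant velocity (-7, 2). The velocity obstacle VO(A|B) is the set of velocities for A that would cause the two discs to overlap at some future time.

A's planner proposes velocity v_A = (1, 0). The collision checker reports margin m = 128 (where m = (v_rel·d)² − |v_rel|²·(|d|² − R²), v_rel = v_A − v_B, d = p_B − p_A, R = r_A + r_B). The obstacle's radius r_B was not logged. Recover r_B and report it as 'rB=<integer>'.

m = 128
d = (5, 10);  v_rel = (8, -2),  |v_rel|² = 68
v_rel×d = (8)·(10) − (-2)·(5) = 90
since m = R²·68 − 90²:  R² = (8100 + 128) / 68 = 121
R = √121 = 11  ⇒  r_B = 11 − 4 = 7

rB=7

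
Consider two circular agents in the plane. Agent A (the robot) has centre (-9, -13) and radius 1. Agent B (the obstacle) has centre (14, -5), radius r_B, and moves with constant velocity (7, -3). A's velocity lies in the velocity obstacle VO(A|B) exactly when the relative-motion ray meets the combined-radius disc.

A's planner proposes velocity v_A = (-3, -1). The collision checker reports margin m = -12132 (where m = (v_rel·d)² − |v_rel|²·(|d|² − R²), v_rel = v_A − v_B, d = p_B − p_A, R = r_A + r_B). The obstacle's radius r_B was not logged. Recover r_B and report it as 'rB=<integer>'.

m = -12132
d = (23, 8);  v_rel = (-10, 2),  |v_rel|² = 104
v_rel×d = (-10)·(8) − (2)·(23) = -126
since m = R²·104 − (-126)²:  R² = (15876 + -12132) / 104 = 36
R = √36 = 6  ⇒  r_B = 6 − 1 = 5

rB=5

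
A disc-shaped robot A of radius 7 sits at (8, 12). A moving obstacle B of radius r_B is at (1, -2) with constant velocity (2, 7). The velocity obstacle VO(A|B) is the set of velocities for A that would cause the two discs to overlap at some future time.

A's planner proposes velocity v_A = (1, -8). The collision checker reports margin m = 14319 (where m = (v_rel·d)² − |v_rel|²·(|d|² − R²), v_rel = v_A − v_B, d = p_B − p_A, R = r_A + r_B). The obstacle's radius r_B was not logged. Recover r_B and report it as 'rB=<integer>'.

m = 14319
d = (-7, -14);  v_rel = (-1, -15),  |v_rel|² = 226
v_rel×d = (-1)·(-14) − (-15)·(-7) = -91
since m = R²·226 − (-91)²:  R² = (8281 + 14319) / 226 = 100
R = √100 = 10  ⇒  r_B = 10 − 7 = 3

rB=3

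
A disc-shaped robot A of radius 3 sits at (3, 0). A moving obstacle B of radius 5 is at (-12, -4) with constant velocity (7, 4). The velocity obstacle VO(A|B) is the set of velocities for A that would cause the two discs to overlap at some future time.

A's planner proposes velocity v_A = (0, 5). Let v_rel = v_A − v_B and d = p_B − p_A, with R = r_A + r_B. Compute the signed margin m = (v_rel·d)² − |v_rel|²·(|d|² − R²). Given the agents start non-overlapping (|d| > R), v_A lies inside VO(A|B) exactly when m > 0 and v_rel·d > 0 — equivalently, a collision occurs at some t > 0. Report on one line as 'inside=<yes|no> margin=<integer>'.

d = (-15, -4),  |d|² = 241;  R = 3+5 = 8,  c = 241−8² = 177
v_rel = (-7, 1),  |v_rel|² = 50;  v_rel·d = (-7)·(-15) + (1)·(-4) = 101
50·t² − 202·t + 177 = 0  ⇒  m = 101² − 50·177 = 1351
m = 1351 > 0,  v_rel·d = 101 > 0  ⇒  inside

inside=yes margin=1351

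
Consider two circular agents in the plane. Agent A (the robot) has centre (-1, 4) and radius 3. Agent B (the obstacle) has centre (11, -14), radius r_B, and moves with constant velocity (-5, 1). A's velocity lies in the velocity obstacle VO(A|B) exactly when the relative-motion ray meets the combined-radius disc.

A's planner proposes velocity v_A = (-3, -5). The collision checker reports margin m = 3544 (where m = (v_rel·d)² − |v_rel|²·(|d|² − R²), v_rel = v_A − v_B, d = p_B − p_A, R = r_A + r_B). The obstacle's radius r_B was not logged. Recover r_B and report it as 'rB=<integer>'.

m = 3544
d = (12, -18);  v_rel = (2, -6),  |v_rel|² = 40
v_rel×d = (2)·(-18) − (-6)·(12) = 36
since m = R²·40 − 36²:  R² = (1296 + 3544) / 40 = 121
R = √121 = 11  ⇒  r_B = 11 − 3 = 8

rB=8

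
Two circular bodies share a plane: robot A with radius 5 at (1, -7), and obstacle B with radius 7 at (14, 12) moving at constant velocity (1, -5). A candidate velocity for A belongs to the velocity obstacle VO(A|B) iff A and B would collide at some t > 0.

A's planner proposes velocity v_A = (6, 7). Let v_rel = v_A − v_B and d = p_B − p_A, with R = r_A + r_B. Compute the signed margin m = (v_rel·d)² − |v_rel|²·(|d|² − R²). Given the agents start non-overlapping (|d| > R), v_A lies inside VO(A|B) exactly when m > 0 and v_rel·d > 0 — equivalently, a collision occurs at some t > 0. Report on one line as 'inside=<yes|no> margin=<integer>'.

d = (13, 19),  |d|² = 530;  R = 5+7 = 12,  c = 530−12² = 386
v_rel = (5, 12),  |v_rel|² = 169;  v_rel·d = (5)·(13) + (12)·(19) = 293
169·t² − 586·t + 386 = 0  ⇒  m = 293² − 169·386 = 20615
m = 20615 > 0,  v_rel·d = 293 > 0  ⇒  inside

inside=yes margin=20615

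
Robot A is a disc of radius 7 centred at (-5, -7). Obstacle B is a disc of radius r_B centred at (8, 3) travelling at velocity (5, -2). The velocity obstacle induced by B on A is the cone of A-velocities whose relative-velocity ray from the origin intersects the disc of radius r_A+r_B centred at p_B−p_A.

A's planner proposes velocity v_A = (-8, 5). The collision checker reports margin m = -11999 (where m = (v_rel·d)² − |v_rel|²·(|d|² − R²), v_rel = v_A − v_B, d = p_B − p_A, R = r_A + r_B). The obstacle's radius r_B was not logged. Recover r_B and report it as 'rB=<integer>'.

m = -11999
d = (13, 10);  v_rel = (-13, 7),  |v_rel|² = 218
v_rel×d = (-13)·(10) − (7)·(13) = -221
since m = R²·218 − (-221)²:  R² = (48841 + -11999) / 218 = 169
R = √169 = 13  ⇒  r_B = 13 − 7 = 6

rB=6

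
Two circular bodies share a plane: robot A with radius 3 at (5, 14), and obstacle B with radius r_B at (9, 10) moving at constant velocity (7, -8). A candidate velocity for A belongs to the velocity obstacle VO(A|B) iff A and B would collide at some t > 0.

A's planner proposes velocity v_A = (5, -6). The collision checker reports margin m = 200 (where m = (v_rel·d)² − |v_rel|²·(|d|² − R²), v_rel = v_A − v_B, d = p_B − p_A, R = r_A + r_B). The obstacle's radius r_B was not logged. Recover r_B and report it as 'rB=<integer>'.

m = 200
d = (4, -4);  v_rel = (-2, 2),  |v_rel|² = 8
v_rel×d = (-2)·(-4) − (2)·(4) = 0
since m = R²·8 − 0²:  R² = (0 + 200) / 8 = 25
R = √25 = 5  ⇒  r_B = 5 − 3 = 2

rB=2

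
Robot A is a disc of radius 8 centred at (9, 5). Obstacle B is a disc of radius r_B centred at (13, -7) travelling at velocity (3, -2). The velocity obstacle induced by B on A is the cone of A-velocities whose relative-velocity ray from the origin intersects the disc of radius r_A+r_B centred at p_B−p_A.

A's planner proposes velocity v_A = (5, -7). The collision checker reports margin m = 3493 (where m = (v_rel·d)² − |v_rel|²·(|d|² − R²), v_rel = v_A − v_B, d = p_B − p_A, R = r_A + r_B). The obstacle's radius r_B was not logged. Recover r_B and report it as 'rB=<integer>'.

m = 3493
d = (4, -12);  v_rel = (2, -5),  |v_rel|² = 29
v_rel×d = (2)·(-12) − (-5)·(4) = -4
since m = R²·29 − (-4)²:  R² = (16 + 3493) / 29 = 121
R = √121 = 11  ⇒  r_B = 11 − 8 = 3

rB=3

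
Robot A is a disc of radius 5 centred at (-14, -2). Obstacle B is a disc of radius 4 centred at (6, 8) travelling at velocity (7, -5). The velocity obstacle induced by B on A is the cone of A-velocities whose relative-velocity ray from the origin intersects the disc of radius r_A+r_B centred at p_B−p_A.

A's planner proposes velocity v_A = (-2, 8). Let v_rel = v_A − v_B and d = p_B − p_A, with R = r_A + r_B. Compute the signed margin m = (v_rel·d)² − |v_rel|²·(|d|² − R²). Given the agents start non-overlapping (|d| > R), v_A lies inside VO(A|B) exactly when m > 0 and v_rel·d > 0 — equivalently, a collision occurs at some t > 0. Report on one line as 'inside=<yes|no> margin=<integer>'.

d = (20, 10),  |d|² = 500;  R = 5+4 = 9,  c = 500−9² = 419
v_rel = (-9, 13),  |v_rel|² = 250;  v_rel·d = (-9)·(20) + (13)·(10) = -50
250·t² + 100·t + 419 = 0  ⇒  m = (-50)² − 250·419 = -102250
m = -102250 < 0,  v_rel·d = -50 < 0  ⇒  outside

inside=no margin=-102250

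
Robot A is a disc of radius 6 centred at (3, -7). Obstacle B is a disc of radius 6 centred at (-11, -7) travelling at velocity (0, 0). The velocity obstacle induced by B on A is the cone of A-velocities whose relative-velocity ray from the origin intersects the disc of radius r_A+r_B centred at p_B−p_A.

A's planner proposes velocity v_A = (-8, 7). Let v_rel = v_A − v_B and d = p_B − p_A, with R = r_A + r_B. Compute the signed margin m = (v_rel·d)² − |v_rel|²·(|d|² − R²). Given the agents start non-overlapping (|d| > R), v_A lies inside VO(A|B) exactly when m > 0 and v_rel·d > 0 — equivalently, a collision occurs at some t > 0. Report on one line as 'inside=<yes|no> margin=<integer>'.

d = (-14, 0),  |d|² = 196;  R = 6+6 = 12,  c = 196−12² = 52
v_rel = (-8, 7),  |v_rel|² = 113;  v_rel·d = (-8)·(-14) + (7)·(0) = 112
113·t² − 224·t + 52 = 0  ⇒  m = 112² − 113·52 = 6668
m = 6668 > 0,  v_rel·d = 112 > 0  ⇒  inside

inside=yes margin=6668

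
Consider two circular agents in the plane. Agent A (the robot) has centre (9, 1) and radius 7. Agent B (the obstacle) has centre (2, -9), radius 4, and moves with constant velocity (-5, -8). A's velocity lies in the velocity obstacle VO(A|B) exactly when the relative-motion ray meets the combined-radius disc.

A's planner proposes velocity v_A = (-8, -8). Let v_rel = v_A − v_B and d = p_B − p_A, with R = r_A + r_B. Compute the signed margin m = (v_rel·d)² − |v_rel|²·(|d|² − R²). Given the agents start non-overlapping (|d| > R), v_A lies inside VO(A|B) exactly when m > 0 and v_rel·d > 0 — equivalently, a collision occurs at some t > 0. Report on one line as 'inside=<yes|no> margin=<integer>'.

d = (-7, -10),  |d|² = 149;  R = 7+4 = 11,  c = 149−11² = 28
v_rel = (-3, 0),  |v_rel|² = 9;  v_rel·d = (-3)·(-7) + (0)·(-10) = 21
9·t² − 42·t + 28 = 0  ⇒  m = 21² − 9·28 = 189
m = 189 > 0,  v_rel·d = 21 > 0  ⇒  inside

inside=yes margin=189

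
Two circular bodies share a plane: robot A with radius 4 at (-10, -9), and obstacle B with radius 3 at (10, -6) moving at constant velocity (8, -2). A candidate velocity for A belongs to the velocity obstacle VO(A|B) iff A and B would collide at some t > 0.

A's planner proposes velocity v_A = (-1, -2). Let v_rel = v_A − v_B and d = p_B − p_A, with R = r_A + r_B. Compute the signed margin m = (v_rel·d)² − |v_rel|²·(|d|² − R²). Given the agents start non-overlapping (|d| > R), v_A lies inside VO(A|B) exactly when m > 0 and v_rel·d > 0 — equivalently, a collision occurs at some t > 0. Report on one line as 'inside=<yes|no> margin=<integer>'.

d = (20, 3),  |d|² = 409;  R = 4+3 = 7,  c = 409−7² = 360
v_rel = (-9, 0),  |v_rel|² = 81;  v_rel·d = (-9)·(20) + (0)·(3) = -180
81·t² + 360·t + 360 = 0  ⇒  m = (-180)² − 81·360 = 3240
m = 3240 > 0,  v_rel·d = -180 < 0  ⇒  outside

inside=no margin=3240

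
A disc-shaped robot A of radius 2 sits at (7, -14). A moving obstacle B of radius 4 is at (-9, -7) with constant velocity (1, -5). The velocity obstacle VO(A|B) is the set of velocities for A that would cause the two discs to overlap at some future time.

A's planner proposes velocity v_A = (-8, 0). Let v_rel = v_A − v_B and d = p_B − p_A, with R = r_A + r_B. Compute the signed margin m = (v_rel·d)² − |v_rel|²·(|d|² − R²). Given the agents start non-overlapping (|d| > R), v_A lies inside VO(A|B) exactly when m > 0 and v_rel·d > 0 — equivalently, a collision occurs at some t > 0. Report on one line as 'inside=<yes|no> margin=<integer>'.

d = (-16, 7),  |d|² = 305;  R = 2+4 = 6,  c = 305−6² = 269
v_rel = (-9, 5),  |v_rel|² = 106;  v_rel·d = (-9)·(-16) + (5)·(7) = 179
106·t² − 358·t + 269 = 0  ⇒  m = 179² − 106·269 = 3527
m = 3527 > 0,  v_rel·d = 179 > 0  ⇒  inside

inside=yes margin=3527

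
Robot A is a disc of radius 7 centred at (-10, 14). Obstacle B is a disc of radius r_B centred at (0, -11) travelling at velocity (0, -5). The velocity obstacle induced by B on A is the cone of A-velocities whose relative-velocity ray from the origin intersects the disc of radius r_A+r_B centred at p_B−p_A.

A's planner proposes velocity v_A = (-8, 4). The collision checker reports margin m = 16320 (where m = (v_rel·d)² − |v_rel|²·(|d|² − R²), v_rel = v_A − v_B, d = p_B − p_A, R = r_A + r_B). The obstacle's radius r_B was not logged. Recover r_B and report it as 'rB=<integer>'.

m = 16320
d = (10, -25);  v_rel = (-8, 9),  |v_rel|² = 145
v_rel×d = (-8)·(-25) − (9)·(10) = 110
since m = R²·145 − 110²:  R² = (12100 + 16320) / 145 = 196
R = √196 = 14  ⇒  r_B = 14 − 7 = 7

rB=7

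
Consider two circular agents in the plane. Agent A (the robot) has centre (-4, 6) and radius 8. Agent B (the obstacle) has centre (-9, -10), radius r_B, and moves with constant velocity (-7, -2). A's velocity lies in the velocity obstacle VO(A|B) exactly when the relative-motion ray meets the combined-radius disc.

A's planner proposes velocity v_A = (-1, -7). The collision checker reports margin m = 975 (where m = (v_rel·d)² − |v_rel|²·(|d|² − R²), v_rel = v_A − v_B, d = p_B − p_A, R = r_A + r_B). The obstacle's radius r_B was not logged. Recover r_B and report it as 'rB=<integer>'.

m = 975
d = (-5, -16);  v_rel = (6, -5),  |v_rel|² = 61
v_rel×d = (6)·(-16) − (-5)·(-5) = -121
since m = R²·61 − (-121)²:  R² = (14641 + 975) / 61 = 256
R = √256 = 16  ⇒  r_B = 16 − 8 = 8

rB=8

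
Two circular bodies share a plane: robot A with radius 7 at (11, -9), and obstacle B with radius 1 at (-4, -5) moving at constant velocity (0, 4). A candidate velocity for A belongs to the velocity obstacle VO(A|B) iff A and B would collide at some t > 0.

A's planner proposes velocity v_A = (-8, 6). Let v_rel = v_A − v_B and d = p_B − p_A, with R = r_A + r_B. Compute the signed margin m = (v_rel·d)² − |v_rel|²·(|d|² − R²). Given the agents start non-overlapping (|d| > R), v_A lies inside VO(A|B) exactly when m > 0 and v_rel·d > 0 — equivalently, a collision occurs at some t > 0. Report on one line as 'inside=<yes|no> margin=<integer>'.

d = (-15, 4),  |d|² = 241;  R = 7+1 = 8,  c = 241−8² = 177
v_rel = (-8, 2),  |v_rel|² = 68;  v_rel·d = (-8)·(-15) + (2)·(4) = 128
68·t² − 256·t + 177 = 0  ⇒  m = 128² − 68·177 = 4348
m = 4348 > 0,  v_rel·d = 128 > 0  ⇒  inside

inside=yes margin=4348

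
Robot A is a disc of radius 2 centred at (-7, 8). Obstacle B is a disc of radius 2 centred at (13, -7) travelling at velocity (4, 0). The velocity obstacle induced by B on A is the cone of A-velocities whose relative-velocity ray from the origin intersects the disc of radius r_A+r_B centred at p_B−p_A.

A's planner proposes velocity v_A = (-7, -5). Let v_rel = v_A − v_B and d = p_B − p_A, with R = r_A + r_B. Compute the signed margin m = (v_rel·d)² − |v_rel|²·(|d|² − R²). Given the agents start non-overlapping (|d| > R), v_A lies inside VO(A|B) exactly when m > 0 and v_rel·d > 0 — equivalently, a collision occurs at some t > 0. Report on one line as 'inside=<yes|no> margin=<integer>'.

d = (20, -15),  |d|² = 625;  R = 2+2 = 4,  c = 625−4² = 609
v_rel = (-11, -5),  |v_rel|² = 146;  v_rel·d = (-11)·(20) + (-5)·(-15) = -145
146·t² + 290·t + 609 = 0  ⇒  m = (-145)² − 146·609 = -67889
m = -67889 < 0,  v_rel·d = -145 < 0  ⇒  outside

inside=no margin=-67889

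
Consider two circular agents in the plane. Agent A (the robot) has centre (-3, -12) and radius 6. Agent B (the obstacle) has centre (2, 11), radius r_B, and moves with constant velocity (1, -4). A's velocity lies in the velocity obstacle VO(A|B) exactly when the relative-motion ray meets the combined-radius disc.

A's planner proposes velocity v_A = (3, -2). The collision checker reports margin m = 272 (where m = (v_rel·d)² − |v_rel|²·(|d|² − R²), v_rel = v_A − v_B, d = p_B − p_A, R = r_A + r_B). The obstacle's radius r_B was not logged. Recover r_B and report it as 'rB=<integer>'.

m = 272
d = (5, 23);  v_rel = (2, 2),  |v_rel|² = 8
v_rel×d = (2)·(23) − (2)·(5) = 36
since m = R²·8 − 36²:  R² = (1296 + 272) / 8 = 196
R = √196 = 14  ⇒  r_B = 14 − 6 = 8

rB=8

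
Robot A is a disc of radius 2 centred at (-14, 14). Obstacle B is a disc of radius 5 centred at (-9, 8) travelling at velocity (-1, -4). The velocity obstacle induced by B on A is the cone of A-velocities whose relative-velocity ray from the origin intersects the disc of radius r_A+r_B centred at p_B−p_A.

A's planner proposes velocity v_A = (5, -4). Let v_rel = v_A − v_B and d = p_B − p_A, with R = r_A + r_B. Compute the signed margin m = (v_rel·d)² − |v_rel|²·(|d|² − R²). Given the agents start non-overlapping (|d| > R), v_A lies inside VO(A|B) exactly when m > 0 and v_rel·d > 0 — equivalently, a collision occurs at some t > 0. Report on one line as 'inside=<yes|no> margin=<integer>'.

d = (5, -6),  |d|² = 61;  R = 2+5 = 7,  c = 61−7² = 12
v_rel = (6, 0),  |v_rel|² = 36;  v_rel·d = (6)·(5) + (0)·(-6) = 30
36·t² − 60·t + 12 = 0  ⇒  m = 30² − 36·12 = 468
m = 468 > 0,  v_rel·d = 30 > 0  ⇒  inside

inside=yes margin=468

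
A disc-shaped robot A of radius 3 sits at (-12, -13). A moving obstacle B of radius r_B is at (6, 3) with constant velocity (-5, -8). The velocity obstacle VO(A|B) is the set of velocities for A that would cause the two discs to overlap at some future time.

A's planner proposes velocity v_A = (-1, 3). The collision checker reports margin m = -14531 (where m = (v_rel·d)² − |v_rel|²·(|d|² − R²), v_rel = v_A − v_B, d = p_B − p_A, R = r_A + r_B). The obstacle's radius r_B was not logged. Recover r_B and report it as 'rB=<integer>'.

m = -14531
d = (18, 16);  v_rel = (4, 11),  |v_rel|² = 137
v_rel×d = (4)·(16) − (11)·(18) = -134
since m = R²·137 − (-134)²:  R² = (17956 + -14531) / 137 = 25
R = √25 = 5  ⇒  r_B = 5 − 3 = 2

rB=2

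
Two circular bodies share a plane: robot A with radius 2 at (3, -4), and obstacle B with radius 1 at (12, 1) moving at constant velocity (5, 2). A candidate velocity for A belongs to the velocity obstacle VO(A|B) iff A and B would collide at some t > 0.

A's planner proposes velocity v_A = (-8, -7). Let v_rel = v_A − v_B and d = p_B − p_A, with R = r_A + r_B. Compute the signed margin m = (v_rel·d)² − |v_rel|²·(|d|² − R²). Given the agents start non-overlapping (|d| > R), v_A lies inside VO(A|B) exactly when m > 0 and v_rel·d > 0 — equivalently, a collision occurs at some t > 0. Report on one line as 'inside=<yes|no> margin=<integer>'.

d = (9, 5),  |d|² = 106;  R = 2+1 = 3,  c = 106−3² = 97
v_rel = (-13, -9),  |v_rel|² = 250;  v_rel·d = (-13)·(9) + (-9)·(5) = -162
250·t² + 324·t + 97 = 0  ⇒  m = (-162)² − 250·97 = 1994
m = 1994 > 0,  v_rel·d = -162 < 0  ⇒  outside

inside=no margin=1994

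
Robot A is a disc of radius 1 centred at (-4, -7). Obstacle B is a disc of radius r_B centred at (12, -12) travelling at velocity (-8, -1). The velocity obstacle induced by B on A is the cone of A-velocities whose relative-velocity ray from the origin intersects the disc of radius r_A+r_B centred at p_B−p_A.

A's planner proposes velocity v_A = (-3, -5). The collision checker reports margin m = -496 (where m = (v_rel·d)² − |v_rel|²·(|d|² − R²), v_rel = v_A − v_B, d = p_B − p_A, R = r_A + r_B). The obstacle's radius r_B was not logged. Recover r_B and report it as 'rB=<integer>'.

m = -496
d = (16, -5);  v_rel = (5, -4),  |v_rel|² = 41
v_rel×d = (5)·(-5) − (-4)·(16) = 39
since m = R²·41 − 39²:  R² = (1521 + -496) / 41 = 25
R = √25 = 5  ⇒  r_B = 5 − 1 = 4

rB=4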